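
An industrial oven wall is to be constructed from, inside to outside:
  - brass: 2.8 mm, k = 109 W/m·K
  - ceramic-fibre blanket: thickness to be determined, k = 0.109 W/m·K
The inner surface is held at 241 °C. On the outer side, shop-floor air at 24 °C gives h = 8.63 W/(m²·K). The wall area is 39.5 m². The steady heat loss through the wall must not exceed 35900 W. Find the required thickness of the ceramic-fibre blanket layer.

L ≈ 13.4 mm

Thermal resistances in series:
R_brass = L/(kA) = 0.0028/(109×39.5) = 6.503×10^-7 K/W
R_outer film = 1/(h_o·A) = 1/(8.63×39.5) = 0.002934 K/W
Sum of the known resistances R_other = 0.002934 K/W
Required total resistance R_tot = ΔT/Q_allow = 217/35900 = 0.006045 K/W
R_ceramic-fibre blanket = R_tot − R_other = 0.00311 K/W
L = R·k·A = 0.00311×0.109×39.5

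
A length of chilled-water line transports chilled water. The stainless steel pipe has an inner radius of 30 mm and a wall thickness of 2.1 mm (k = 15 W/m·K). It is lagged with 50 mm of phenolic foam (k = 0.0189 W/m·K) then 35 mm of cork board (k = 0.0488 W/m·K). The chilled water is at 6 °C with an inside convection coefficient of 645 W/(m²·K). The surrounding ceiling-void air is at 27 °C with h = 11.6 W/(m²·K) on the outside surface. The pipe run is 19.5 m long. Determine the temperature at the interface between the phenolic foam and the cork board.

T ≈ 24.1 °C

Radial resistances (cylindrical: R_cond = ln(r_o/r_i)/(2πkL), R_conv = 1/(h·2πrL)):
R_inner film = 1/(h_i·2πr₁L) = 1/(645×2π×0.03×19.5) = 4.218×10^-4 K/W
R_stainless steel pipe wall = ln(32.1/30)/(2π×15×19.5) = 3.681×10^-5 K/W
R_phenolic foam = ln(82.1/32.1)/(2π×0.0189×19.5) = 0.4055 K/W
R_cork board = ln(117.1/82.1)/(2π×0.0488×19.5) = 0.05939 K/W
R_outer film = 1/(h_o·2πr_oL) = 1/(11.6×2π×0.1171×19.5) = 0.006009 K/W
R_total = 0.4714 K/W
Q = ΔT/R_total = 21/0.4714
Q = 44.5 W
T_interface = T_inner + Q·ΣR(inner→interface) = 6 + 44.5×0.406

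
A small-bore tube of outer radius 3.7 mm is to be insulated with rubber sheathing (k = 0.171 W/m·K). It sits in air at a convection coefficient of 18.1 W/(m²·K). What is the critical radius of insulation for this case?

r_cr ≈ 9.45 mm

For a cylinder r_cr = k/h = 0.171/18.1
r_cr = 9.45 mm; since the bare radius (3.7 mm) is below r_cr, adding a thin layer of insulation will *increase* heat loss.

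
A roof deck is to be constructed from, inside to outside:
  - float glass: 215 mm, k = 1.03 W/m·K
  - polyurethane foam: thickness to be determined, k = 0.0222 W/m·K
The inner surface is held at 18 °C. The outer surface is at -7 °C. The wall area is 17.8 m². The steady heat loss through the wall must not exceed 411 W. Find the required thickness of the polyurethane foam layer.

L ≈ 19.4 mm

Model the wall as resistances in series:
R_float glass = L/(kA) = 0.215/(1.03×17.8) = 0.01173 K/W
Sum of the known resistances R_other = 0.01173 K/W
Required total resistance R_tot = ΔT/Q_allow = 25/411 = 0.06083 K/W
R_polyurethane foam = R_tot − R_other = 0.0491 K/W
L = R·k·A = 0.0491×0.0222×17.8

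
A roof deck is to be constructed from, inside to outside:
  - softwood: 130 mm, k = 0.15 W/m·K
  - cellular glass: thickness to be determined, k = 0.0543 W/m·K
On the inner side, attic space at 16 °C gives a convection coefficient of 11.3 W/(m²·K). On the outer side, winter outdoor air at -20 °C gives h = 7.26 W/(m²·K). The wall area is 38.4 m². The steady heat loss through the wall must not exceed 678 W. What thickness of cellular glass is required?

Model the wall as resistances in series:
R_inner film = 1/(h_i·A) = 1/(11.3×38.4) = 0.002305 K/W
R_softwood = L/(kA) = 0.13/(0.15×38.4) = 0.02257 K/W
R_outer film = 1/(h_o·A) = 1/(7.26×38.4) = 0.003587 K/W
Sum of the known resistances R_other = 0.02846 K/W
Required total resistance R_tot = ΔT/Q_allow = 36/678 = 0.0531 K/W
R_cellular glass = R_tot − R_other = 0.02464 K/W
L = R·k·A = 0.02464×0.0543×38.4

L ≈ 51.4 mm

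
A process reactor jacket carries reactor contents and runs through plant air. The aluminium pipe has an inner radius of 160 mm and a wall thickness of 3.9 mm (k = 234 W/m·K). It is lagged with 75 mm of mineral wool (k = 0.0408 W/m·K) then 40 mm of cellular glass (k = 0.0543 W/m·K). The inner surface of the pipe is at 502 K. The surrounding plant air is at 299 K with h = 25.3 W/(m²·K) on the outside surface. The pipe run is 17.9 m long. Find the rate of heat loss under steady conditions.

Q ≈ 1870 W

Cylindrical conduction, so R = ln(r₂/r₁)/(2πkL) per layer, in series:
R_aluminium pipe wall = ln(163.9/160)/(2π×234×17.9) = 9.151×10^-7 K/W
R_mineral wool = ln(238.9/163.9)/(2π×0.0408×17.9) = 0.08211 K/W
R_cellular glass = ln(278.9/238.9)/(2π×0.0543×17.9) = 0.02535 K/W
R_outer film = 1/(h_o·2πr_oL) = 1/(25.3×2π×0.2789×17.9) = 0.00126 K/W
R_total = 0.1087 K/W
Q = ΔT/R_total = 203/0.1087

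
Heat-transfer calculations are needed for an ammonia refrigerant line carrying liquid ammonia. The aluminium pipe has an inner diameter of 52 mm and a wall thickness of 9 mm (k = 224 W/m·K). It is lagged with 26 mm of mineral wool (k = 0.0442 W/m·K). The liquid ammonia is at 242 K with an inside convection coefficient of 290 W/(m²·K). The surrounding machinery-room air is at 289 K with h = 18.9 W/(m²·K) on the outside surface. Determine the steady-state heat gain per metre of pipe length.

Per-layer cylindrical resistances, series-summed:
R_inner film = 1/(h_i·2πr₁L) = 1/(290×2π×0.026×1) = 0.02111 K/W
R_aluminium pipe wall = ln(35/26)/(2π×224×1) = 2.112×10^-4 K/W
R_mineral wool = ln(61/35)/(2π×0.0442×1) = 2 K/W
R_outer film = 1/(h_o·2πr_oL) = 1/(18.9×2π×0.061×1) = 0.138 K/W
R_total = 2.16 K/W
Q = ΔT/R_total = 47/2.16

q′ ≈ 21.8 W/m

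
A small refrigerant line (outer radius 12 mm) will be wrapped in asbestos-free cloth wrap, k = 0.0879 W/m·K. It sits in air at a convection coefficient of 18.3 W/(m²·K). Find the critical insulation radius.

For a cylinder r_cr = k/h = 0.0879/18.3
r_cr = 4.8 mm; since the bare radius (12 mm) is above r_cr, any added insulation will reduce heat loss.

r_cr ≈ 4.8 mm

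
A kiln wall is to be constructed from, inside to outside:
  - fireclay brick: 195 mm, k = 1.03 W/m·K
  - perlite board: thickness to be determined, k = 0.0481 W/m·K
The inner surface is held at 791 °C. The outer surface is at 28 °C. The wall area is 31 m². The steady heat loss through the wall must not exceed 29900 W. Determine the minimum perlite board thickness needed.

L ≈ 28.9 mm

Thermal resistances in series:
R_fireclay brick = L/(kA) = 0.195/(1.03×31) = 0.006107 K/W
Sum of the known resistances R_other = 0.006107 K/W
Required total resistance R_tot = ΔT/Q_allow = 763/29900 = 0.02552 K/W
R_perlite board = R_tot − R_other = 0.01941 K/W
L = R·k·A = 0.01941×0.0481×31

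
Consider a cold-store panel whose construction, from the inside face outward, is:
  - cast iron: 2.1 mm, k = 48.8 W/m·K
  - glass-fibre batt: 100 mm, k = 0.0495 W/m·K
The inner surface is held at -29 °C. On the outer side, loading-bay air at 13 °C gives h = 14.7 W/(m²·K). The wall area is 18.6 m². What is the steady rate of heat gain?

Q ≈ 374 W

Model the wall as resistances in series:
R_cast iron = L/(kA) = 0.0021/(48.8×18.6) = 2.314×10^-6 K/W
R_glass-fibre batt = L/(kA) = 0.1/(0.0495×18.6) = 0.1086 K/W
R_outer film = 1/(h_o·A) = 1/(14.7×18.6) = 0.003657 K/W
R_total = 0.1123 K/W
Q = ΔT / R_total = 42 / 0.1123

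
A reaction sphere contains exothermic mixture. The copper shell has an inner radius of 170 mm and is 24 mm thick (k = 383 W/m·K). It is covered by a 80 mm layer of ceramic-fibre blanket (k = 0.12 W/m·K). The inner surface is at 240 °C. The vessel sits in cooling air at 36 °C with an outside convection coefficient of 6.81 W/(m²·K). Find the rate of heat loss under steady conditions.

Q ≈ 177 W

Each spherical layer contributes R = (1/r_i − 1/r_o)/(4πk):
R_copper shell = (1/0.17 − 1/0.194)/(4π×383) = 1.512×10^-4 K/W
R_ceramic-fibre blanket = (1/0.194 − 1/0.274)/(4π×0.12) = 0.998 K/W
R_outer film = 1/(h·4πr_o²) = 1/(6.81×4π×0.274²) = 0.1556 K/W
R_total = 1.154 K/W
Q = ΔT/R_total = 204/1.154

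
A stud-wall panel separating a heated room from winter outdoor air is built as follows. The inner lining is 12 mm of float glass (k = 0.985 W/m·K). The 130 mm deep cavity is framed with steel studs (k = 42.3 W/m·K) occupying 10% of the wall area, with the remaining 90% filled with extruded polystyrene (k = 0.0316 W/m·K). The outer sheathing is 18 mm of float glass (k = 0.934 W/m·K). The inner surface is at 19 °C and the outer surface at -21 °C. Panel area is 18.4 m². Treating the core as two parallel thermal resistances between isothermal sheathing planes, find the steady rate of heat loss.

Sheathing layers in series; stud and cavity paths in parallel between them.
R_inner = 0.012/(0.985×18.4) = 6.621×10^-4 K/W
R_stud  = 0.13/(42.3×0.1×18.4) = 0.00167 K/W
R_cav   = 0.13/(0.0316×0.9×18.4) = 0.2484 K/W
1/R_core = 1/R_stud + 1/R_cav → R_core = 0.001659 K/W
R_outer = 0.018/(0.934×18.4) = 0.001047 K/W
R_total = 0.003369 K/W
Q = ΔT/R_total = 40/0.003369

Q ≈ 11900 W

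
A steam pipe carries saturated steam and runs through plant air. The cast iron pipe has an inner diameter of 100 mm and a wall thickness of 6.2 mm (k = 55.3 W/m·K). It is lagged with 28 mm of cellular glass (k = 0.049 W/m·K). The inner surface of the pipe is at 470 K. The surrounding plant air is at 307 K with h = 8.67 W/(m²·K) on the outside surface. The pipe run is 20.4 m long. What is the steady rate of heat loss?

Q ≈ 2170 W

Per-layer cylindrical resistances, series-summed:
R_cast iron pipe wall = ln(56.2/50)/(2π×55.3×20.4) = 1.649×10^-5 K/W
R_cellular glass = ln(84.2/56.2)/(2π×0.049×20.4) = 0.06437 K/W
R_outer film = 1/(h_o·2πr_oL) = 1/(8.67×2π×0.0842×20.4) = 0.01069 K/W
R_total = 0.07507 K/W
Q = ΔT/R_total = 163/0.07507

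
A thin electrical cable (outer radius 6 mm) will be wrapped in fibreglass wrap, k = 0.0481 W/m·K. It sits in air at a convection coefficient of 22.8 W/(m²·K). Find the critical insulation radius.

r_cr ≈ 2.11 mm

For a cylinder r_cr = k/h = 0.0481/22.8
r_cr = 2.11 mm; since the bare radius (6 mm) is above r_cr, any added insulation will reduce heat loss.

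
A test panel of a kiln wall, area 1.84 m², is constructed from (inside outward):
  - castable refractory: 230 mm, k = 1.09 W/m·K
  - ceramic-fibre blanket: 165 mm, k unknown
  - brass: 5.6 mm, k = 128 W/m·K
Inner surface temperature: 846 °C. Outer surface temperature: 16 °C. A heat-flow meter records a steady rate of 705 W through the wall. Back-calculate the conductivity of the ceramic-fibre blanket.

k ≈ 0.0844 W/(m·K)

Model the wall as resistances in series:
R_castable refractory = L/(kA) = 0.23/(1.09×1.84) = 0.1147 K/W
R_brass = L/(kA) = 0.0056/(128×1.84) = 2.378×10^-5 K/W
Sum of known resistances R_other = 0.1147 K/W
Total R = ΔT/Q = 830/705 = 1.177 K/W
R_ceramic-fibre blanket = R_total − R_other = 1.063 K/W
k = L/(R·A) = 0.165/(1.063×1.84)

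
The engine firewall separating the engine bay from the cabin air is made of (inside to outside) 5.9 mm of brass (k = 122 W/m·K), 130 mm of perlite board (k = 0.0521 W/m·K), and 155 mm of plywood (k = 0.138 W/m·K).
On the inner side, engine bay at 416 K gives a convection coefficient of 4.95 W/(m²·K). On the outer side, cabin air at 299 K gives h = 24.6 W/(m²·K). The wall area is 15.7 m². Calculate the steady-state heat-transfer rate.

Model the wall as resistances in series:
R_inner film = 1/(h_i·A) = 1/(4.95×15.7) = 0.01287 K/W
R_brass = L/(kA) = 0.0059/(122×15.7) = 3.08×10^-6 K/W
R_perlite board = L/(kA) = 0.13/(0.0521×15.7) = 0.1589 K/W
R_plywood = L/(kA) = 0.155/(0.138×15.7) = 0.07154 K/W
R_outer film = 1/(h_o·A) = 1/(24.6×15.7) = 0.002589 K/W
R_total = 0.2459 K/W
Q = ΔT / R_total = 117 / 0.2459

Q ≈ 476 W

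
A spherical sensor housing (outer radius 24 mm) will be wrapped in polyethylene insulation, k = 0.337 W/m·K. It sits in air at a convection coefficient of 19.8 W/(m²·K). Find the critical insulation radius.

r_cr ≈ 34 mm

For a sphere r_cr = 2k/h = 2×0.337/19.8
r_cr = 34 mm; since the bare radius (24 mm) is below r_cr, adding a thin layer of insulation will *increase* heat loss.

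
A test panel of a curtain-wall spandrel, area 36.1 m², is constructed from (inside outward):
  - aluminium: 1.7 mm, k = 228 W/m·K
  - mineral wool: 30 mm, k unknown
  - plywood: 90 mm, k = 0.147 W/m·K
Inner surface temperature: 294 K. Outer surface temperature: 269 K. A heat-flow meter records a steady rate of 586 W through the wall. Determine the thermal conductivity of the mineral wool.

k ≈ 0.0323 W/(m·K)

Treating each layer as a thermal resistance in series:
R_aluminium = L/(kA) = 0.0017/(228×36.1) = 2.065×10^-7 K/W
R_plywood = L/(kA) = 0.09/(0.147×36.1) = 0.01696 K/W
Sum of known resistances R_other = 0.01696 K/W
Total R = ΔT/Q = 25/586 = 0.04266 K/W
R_mineral wool = R_total − R_other = 0.0257 K/W
k = L/(R·A) = 0.03/(0.0257×36.1)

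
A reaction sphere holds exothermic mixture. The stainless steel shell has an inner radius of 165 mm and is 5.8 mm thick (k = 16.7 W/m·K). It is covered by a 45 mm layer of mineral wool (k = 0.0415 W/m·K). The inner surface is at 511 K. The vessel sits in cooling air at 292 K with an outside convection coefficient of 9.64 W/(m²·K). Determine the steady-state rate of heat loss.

Spherical conduction: R = (1/r_in − 1/r_out)/(4πk) per layer; series-sum.
R_stainless steel shell = (1/0.165 − 1/0.1708)/(4π×16.7) = 9.807×10^-4 K/W
R_mineral wool = (1/0.1708 − 1/0.2158)/(4π×0.0415) = 2.341 K/W
R_outer film = 1/(h·4πr_o²) = 1/(9.64×4π×0.2158²) = 0.1773 K/W
R_total = 2.519 K/W
Q = ΔT/R_total = 219/2.519

Q ≈ 86.9 W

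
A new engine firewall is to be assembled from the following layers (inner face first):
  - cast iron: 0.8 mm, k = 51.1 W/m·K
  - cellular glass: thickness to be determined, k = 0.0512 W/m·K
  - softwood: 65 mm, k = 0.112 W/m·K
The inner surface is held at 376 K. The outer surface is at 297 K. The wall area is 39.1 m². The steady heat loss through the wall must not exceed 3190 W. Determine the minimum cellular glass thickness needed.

L ≈ 19.9 mm

Using the resistance-network approach (series):
R_cast iron = L/(kA) = 0.0008/(51.1×39.1) = 4.004×10^-7 K/W
R_softwood = L/(kA) = 0.065/(0.112×39.1) = 0.01484 K/W
Sum of the known resistances R_other = 0.01484 K/W
Required total resistance R_tot = ΔT/Q_allow = 79/3190 = 0.02476 K/W
R_cellular glass = R_tot − R_other = 0.009922 K/W
L = R·k·A = 0.009922×0.0512×39.1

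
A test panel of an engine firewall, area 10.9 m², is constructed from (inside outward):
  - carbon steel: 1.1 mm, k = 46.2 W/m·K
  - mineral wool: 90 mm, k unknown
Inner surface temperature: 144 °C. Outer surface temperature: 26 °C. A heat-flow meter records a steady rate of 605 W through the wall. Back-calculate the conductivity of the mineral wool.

Using the resistance-network approach (series):
R_carbon steel = L/(kA) = 0.0011/(46.2×10.9) = 2.184×10^-6 K/W
Sum of known resistances R_other = 2.184×10^-6 K/W
Total R = ΔT/Q = 118/605 = 0.195 K/W
R_mineral wool = R_total − R_other = 0.195 K/W
k = L/(R·A) = 0.09/(0.195×10.9)

k ≈ 0.0423 W/(m·K)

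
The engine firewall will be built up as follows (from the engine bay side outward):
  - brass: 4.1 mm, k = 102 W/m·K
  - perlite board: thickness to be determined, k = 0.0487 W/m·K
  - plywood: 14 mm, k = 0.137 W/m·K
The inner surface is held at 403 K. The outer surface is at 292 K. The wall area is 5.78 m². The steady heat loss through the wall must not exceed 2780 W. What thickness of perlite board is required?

Treating each layer as a thermal resistance in series:
R_brass = L/(kA) = 0.0041/(102×5.78) = 6.954×10^-6 K/W
R_plywood = L/(kA) = 0.014/(0.137×5.78) = 0.01768 K/W
Sum of the known resistances R_other = 0.01769 K/W
Required total resistance R_tot = ΔT/Q_allow = 111/2780 = 0.03993 K/W
R_perlite board = R_tot − R_other = 0.02224 K/W
L = R·k·A = 0.02224×0.0487×5.78

L ≈ 6.26 mm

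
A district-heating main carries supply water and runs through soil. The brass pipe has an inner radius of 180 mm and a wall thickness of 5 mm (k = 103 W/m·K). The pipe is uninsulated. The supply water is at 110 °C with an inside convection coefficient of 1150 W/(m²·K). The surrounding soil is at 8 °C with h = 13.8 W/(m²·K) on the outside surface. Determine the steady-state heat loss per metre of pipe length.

Treating each annulus and film as a series resistance:
R_inner film = 1/(h_i·2πr₁L) = 1/(1150×2π×0.18×1) = 7.689×10^-4 K/W
R_brass pipe wall = ln(185/180)/(2π×103×1) = 4.234×10^-5 K/W
R_outer film = 1/(h_o·2πr_oL) = 1/(13.8×2π×0.185×1) = 0.06234 K/W
R_total = 0.06315 K/W
Q = ΔT/R_total = 102/0.06315

q′ ≈ 1620 W/m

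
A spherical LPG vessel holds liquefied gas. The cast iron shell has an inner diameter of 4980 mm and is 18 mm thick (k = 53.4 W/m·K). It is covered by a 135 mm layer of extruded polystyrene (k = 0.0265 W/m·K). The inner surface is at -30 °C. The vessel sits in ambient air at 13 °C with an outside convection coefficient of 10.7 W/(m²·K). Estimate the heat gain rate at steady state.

For a spherical shell R = (1/r₁ − 1/r₂)/(4πk); film R = 1/(h·4πr²). In series:
R_cast iron shell = (1/2.49 − 1/2.508)/(4π×53.4) = 4.295×10^-6 K/W
R_extruded polystyrene = (1/2.508 − 1/2.643)/(4π×0.0265) = 0.06116 K/W
R_outer film = 1/(h·4πr_o²) = 1/(10.7×4π×2.643²) = 0.001065 K/W
R_total = 0.06223 K/W
Q = ΔT/R_total = 43/0.06223

Q ≈ 691 W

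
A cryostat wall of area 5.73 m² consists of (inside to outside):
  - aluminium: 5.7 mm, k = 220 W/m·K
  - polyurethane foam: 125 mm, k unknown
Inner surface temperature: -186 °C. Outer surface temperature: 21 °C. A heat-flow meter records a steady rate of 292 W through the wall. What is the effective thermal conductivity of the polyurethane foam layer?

Thermal resistances in series:
R_aluminium = L/(kA) = 0.0057/(220×5.73) = 4.522×10^-6 K/W
Sum of known resistances R_other = 4.522×10^-6 K/W
Total R = ΔT/Q = 207/292 = 0.7089 K/W
R_polyurethane foam = R_total − R_other = 0.7089 K/W
k = L/(R·A) = 0.125/(0.7089×5.73)

k ≈ 0.0308 W/(m·K)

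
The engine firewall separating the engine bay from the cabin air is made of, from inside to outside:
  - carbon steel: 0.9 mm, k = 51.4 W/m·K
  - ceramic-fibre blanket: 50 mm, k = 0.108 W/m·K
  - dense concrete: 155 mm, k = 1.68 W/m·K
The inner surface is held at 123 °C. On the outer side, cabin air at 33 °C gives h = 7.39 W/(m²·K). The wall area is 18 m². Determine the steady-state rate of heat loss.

Q ≈ 2350 W

Treating each layer as a thermal resistance in series:
R_carbon steel = L/(kA) = 0.0009/(51.4×18) = 9.728×10^-7 K/W
R_ceramic-fibre blanket = L/(kA) = 0.05/(0.108×18) = 0.02572 K/W
R_dense concrete = L/(kA) = 0.155/(1.68×18) = 0.005126 K/W
R_outer film = 1/(h_o·A) = 1/(7.39×18) = 0.007518 K/W
R_total = 0.03836 K/W
Q = ΔT / R_total = 90 / 0.03836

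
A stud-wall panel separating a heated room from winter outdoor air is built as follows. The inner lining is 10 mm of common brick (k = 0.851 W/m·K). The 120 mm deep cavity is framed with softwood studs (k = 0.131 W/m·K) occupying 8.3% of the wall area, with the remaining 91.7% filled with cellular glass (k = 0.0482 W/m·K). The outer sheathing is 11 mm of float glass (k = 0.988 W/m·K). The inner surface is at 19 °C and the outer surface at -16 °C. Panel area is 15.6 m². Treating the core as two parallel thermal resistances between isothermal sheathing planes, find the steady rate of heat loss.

Q ≈ 248 W

Sheathing layers in series; stud and cavity paths in parallel between them.
R_inner = 0.01/(0.851×15.6) = 7.533×10^-4 K/W
R_stud  = 0.12/(0.131×0.083×15.6) = 0.7075 K/W
R_cav   = 0.12/(0.0482×0.917×15.6) = 0.174 K/W
1/R_core = 1/R_stud + 1/R_cav → R_core = 0.1397 K/W
R_outer = 0.011/(0.988×15.6) = 7.137×10^-4 K/W
R_total = 0.1411 K/W
Q = ΔT/R_total = 35/0.1411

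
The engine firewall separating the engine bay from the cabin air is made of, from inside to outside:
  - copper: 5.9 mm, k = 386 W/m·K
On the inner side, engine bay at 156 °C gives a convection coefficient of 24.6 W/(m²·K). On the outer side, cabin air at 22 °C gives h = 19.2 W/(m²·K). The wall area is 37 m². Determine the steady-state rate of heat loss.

Q ≈ 53500 W

Model the wall as resistances in series:
R_inner film = 1/(h_i·A) = 1/(24.6×37) = 0.001099 K/W
R_copper = L/(kA) = 0.0059/(386×37) = 4.131×10^-7 K/W
R_outer film = 1/(h_o·A) = 1/(19.2×37) = 0.001408 K/W
R_total = 0.002507 K/W
Q = ΔT / R_total = 134 / 0.002507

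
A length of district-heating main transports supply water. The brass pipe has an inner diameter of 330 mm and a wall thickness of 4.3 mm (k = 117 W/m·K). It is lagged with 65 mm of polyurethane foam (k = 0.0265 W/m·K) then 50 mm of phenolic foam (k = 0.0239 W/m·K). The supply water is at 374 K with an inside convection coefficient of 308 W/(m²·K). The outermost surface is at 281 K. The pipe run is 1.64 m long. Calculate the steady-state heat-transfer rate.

Q ≈ 47 W

For a radial system each layer contributes R = ln(r_out/r_in)/(2πkL); films add R = 1/(hA).
R_inner film = 1/(h_i·2πr₁L) = 1/(308×2π×0.165×1.64) = 0.00191 K/W
R_brass pipe wall = ln(169.3/165)/(2π×117×1.64) = 2.134×10^-5 K/W
R_polyurethane foam = ln(234.3/169.3)/(2π×0.0265×1.64) = 1.19 K/W
R_phenolic foam = ln(284.3/234.3)/(2π×0.0239×1.64) = 0.7854 K/W
R_total = 1.977 K/W
Q = ΔT/R_total = 93/1.977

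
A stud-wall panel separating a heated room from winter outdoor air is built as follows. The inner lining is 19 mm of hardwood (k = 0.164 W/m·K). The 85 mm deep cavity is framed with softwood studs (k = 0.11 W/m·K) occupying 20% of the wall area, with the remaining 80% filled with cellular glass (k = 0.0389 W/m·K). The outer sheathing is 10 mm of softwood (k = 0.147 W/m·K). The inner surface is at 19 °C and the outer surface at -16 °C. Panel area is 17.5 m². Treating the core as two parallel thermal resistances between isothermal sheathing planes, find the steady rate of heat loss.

Sheathing layers in series; stud and cavity paths in parallel between them.
R_inner = 0.019/(0.164×17.5) = 0.00662 K/W
R_stud  = 0.085/(0.11×0.2×17.5) = 0.2208 K/W
R_cav   = 0.085/(0.0389×0.8×17.5) = 0.1561 K/W
1/R_core = 1/R_stud + 1/R_cav → R_core = 0.09144 K/W
R_outer = 0.01/(0.147×17.5) = 0.003887 K/W
R_total = 0.1019 K/W
Q = ΔT/R_total = 35/0.1019

Q ≈ 343 W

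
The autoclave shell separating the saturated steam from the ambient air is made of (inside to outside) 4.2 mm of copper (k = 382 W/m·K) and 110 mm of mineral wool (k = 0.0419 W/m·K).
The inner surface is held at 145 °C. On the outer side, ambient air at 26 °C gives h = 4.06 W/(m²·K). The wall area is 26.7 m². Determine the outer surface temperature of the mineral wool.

T ≈ 36.2 °C

Series thermal resistances:
R_copper = L/(kA) = 0.0042/(382×26.7) = 4.118×10^-7 K/W
R_mineral wool = L/(kA) = 0.11/(0.0419×26.7) = 0.09833 K/W
R_outer film = 1/(h_o·A) = 1/(4.06×26.7) = 0.009225 K/W
R_total = 0.1076 K/W;  Q = ΔT/R_total = 119/0.1076 = 1106 W
T_interface = T_inner − Q·ΣR(inner→interface) = 145 − 1110×0.09833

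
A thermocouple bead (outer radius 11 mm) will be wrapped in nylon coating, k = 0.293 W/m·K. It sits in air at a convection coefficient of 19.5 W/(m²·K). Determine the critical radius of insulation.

For a sphere r_cr = 2k/h = 2×0.293/19.5
r_cr = 30.1 mm; since the bare radius (11 mm) is below r_cr, adding a thin layer of insulation will *increase* heat loss.

r_cr ≈ 30.1 mm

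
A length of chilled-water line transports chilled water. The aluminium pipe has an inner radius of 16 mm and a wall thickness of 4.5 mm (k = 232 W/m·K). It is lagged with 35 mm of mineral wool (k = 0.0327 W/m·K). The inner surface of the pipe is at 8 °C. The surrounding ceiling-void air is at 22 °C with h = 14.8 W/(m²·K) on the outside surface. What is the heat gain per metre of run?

q′ ≈ 2.78 W/m

Treating each annulus and film as a series resistance:
R_aluminium pipe wall = ln(20.5/16)/(2π×232×1) = 1.7×10^-4 K/W
R_mineral wool = ln(55.5/20.5)/(2π×0.0327×1) = 4.847 K/W
R_outer film = 1/(h_o·2πr_oL) = 1/(14.8×2π×0.0555×1) = 0.1938 K/W
R_total = 5.041 K/W
Q = ΔT/R_total = 14/5.041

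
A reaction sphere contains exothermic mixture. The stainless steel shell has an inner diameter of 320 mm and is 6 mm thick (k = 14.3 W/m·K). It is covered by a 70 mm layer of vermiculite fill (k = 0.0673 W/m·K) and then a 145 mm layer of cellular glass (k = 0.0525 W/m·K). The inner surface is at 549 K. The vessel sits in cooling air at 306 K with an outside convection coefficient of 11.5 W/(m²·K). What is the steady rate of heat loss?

Spherical conduction: R = (1/r_in − 1/r_out)/(4πk) per layer; series-sum.
R_stainless steel shell = (1/0.16 − 1/0.166)/(4π×14.3) = 0.001257 K/W
R_vermiculite fill = (1/0.166 − 1/0.236)/(4π×0.0673) = 2.113 K/W
R_cellular glass = (1/0.236 − 1/0.381)/(4π×0.0525) = 2.444 K/W
R_outer film = 1/(h·4πr_o²) = 1/(11.5×4π×0.381²) = 0.04767 K/W
R_total = 4.606 K/W
Q = ΔT/R_total = 243/4.606

Q ≈ 52.8 W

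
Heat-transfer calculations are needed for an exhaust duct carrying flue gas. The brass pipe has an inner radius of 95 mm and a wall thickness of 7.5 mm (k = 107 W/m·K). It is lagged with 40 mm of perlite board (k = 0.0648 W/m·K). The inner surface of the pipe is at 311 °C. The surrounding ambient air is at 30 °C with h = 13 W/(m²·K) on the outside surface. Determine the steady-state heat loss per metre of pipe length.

Treating each annulus and film as a series resistance:
R_brass pipe wall = ln(102.5/95)/(2π×107×1) = 1.13×10^-4 K/W
R_perlite board = ln(142.5/102.5)/(2π×0.0648×1) = 0.8092 K/W
R_outer film = 1/(h_o·2πr_oL) = 1/(13×2π×0.1425×1) = 0.08591 K/W
R_total = 0.8953 K/W
Q = ΔT/R_total = 281/0.8953

q′ ≈ 314 W/m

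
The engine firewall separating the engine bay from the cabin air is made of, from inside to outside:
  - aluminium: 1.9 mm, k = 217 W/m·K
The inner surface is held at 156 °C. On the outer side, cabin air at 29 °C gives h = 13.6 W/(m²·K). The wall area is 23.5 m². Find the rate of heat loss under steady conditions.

Model the wall as resistances in series:
R_aluminium = L/(kA) = 0.0019/(217×23.5) = 3.726×10^-7 K/W
R_outer film = 1/(h_o·A) = 1/(13.6×23.5) = 0.003129 K/W
R_total = 0.003129 K/W
Q = ΔT / R_total = 127 / 0.003129

Q ≈ 40600 W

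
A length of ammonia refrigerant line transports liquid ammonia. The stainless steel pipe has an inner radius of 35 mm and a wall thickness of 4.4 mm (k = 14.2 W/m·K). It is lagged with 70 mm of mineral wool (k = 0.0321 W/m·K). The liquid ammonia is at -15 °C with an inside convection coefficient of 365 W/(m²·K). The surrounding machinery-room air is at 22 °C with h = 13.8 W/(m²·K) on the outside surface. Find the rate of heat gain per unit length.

For a radial system each layer contributes R = ln(r_out/r_in)/(2πkL); films add R = 1/(hA).
R_inner film = 1/(h_i·2πr₁L) = 1/(365×2π×0.035×1) = 0.01246 K/W
R_stainless steel pipe wall = ln(39.4/35)/(2π×14.2×1) = 0.001327 K/W
R_mineral wool = ln(109.4/39.4)/(2π×0.0321×1) = 5.063 K/W
R_outer film = 1/(h_o·2πr_oL) = 1/(13.8×2π×0.1094×1) = 0.1054 K/W
R_total = 5.183 K/W
Q = ΔT/R_total = 37/5.183

q′ ≈ 7.14 W/m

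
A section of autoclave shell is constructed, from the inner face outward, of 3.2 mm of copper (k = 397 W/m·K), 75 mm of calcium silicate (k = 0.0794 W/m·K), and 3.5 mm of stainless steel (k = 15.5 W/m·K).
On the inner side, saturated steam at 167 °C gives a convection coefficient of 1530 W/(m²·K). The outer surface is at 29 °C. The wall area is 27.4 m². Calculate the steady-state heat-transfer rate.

Treating each layer as a thermal resistance in series:
R_inner film = 1/(h_i·A) = 1/(1530×27.4) = 2.385×10^-5 K/W
R_copper = L/(kA) = 0.0032/(397×27.4) = 2.942×10^-7 K/W
R_calcium silicate = L/(kA) = 0.075/(0.0794×27.4) = 0.03447 K/W
R_stainless steel = L/(kA) = 0.0035/(15.5×27.4) = 8.241×10^-6 K/W
R_total = 0.03451 K/W
Q = ΔT / R_total = 138 / 0.03451

Q ≈ 4000 W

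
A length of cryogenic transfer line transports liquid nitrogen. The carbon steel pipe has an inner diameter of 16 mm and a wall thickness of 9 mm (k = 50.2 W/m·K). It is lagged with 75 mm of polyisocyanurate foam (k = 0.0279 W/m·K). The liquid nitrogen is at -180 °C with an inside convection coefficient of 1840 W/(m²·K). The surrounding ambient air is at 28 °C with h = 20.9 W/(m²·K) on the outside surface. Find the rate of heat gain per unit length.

Radial resistances (cylindrical: R_cond = ln(r_o/r_i)/(2πkL), R_conv = 1/(h·2πrL)):
R_inner film = 1/(h_i·2πr₁L) = 1/(1840×2π×0.008×1) = 0.01081 K/W
R_carbon steel pipe wall = ln(17/8)/(2π×50.2×1) = 0.00239 K/W
R_polyisocyanurate foam = ln(92/17)/(2π×0.0279×1) = 9.632 K/W
R_outer film = 1/(h_o·2πr_oL) = 1/(20.9×2π×0.092×1) = 0.08277 K/W
R_total = 9.728 K/W
Q = ΔT/R_total = 208/9.728

q′ ≈ 21.4 W/m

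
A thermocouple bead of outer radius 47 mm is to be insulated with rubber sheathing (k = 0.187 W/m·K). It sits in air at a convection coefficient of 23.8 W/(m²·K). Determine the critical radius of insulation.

r_cr ≈ 15.7 mm

For a sphere r_cr = 2k/h = 2×0.187/23.8
r_cr = 15.7 mm; since the bare radius (47 mm) is above r_cr, any added insulation will reduce heat loss.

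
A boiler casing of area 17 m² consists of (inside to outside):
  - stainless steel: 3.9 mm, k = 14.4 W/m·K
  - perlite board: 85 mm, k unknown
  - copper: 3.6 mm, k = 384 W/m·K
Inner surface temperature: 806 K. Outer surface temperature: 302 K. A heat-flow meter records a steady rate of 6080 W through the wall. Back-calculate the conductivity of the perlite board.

Thermal resistances in series:
R_stainless steel = L/(kA) = 0.0039/(14.4×17) = 1.593×10^-5 K/W
R_copper = L/(kA) = 0.0036/(384×17) = 5.515×10^-7 K/W
Sum of known resistances R_other = 1.648×10^-5 K/W
Total R = ΔT/Q = 504/6080 = 0.08289 K/W
R_perlite board = R_total − R_other = 0.08288 K/W
k = L/(R·A) = 0.085/(0.08288×17)

k ≈ 0.0603 W/(m·K)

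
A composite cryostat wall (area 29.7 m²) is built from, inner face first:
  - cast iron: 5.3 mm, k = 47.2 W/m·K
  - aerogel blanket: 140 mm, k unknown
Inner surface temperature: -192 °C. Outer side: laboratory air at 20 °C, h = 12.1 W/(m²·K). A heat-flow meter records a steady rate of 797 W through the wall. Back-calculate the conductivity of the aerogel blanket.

Series thermal resistances:
R_cast iron = L/(kA) = 0.0053/(47.2×29.7) = 3.781×10^-6 K/W
R_outer film = 1/(h_o·A) = 1/(12.1×29.7) = 0.002783 K/W
Sum of known resistances R_other = 0.002786 K/W
Total R = ΔT/Q = 212/797 = 0.266 K/W
R_aerogel blanket = R_total − R_other = 0.2632 K/W
k = L/(R·A) = 0.14/(0.2632×29.7)

k ≈ 0.0179 W/(m·K)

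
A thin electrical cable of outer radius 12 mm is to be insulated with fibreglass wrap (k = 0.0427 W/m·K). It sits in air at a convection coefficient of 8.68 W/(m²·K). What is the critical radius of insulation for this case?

For a cylinder r_cr = k/h = 0.0427/8.68
r_cr = 4.92 mm; since the bare radius (12 mm) is above r_cr, any added insulation will reduce heat loss.

r_cr ≈ 4.92 mm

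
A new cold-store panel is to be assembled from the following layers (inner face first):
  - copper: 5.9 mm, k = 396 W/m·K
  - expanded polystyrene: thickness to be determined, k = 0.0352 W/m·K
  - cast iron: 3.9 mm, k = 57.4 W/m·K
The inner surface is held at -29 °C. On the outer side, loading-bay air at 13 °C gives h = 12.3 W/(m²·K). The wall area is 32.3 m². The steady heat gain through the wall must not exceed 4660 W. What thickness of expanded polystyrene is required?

Treating each layer as a thermal resistance in series:
R_copper = L/(kA) = 0.0059/(396×32.3) = 4.613×10^-7 K/W
R_cast iron = L/(kA) = 0.0039/(57.4×32.3) = 2.104×10^-6 K/W
R_outer film = 1/(h_o·A) = 1/(12.3×32.3) = 0.002517 K/W
Sum of the known resistances R_other = 0.00252 K/W
Required total resistance R_tot = ΔT/Q_allow = 42/4660 = 0.009013 K/W
R_expanded polystyrene = R_tot − R_other = 0.006493 K/W
L = R·k·A = 0.006493×0.0352×32.3

L ≈ 7.38 mm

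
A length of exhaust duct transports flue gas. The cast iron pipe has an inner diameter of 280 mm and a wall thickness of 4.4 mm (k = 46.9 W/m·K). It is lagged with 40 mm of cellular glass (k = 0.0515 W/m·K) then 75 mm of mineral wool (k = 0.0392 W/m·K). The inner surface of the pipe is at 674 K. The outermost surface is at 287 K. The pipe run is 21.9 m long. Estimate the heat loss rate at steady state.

Treating each annulus and film as a series resistance:
R_cast iron pipe wall = ln(144.4/140)/(2π×46.9×21.9) = 4.795×10^-6 K/W
R_cellular glass = ln(184.4/144.4)/(2π×0.0515×21.9) = 0.03451 K/W
R_mineral wool = ln(259.4/184.4)/(2π×0.0392×21.9) = 0.06327 K/W
R_total = 0.09778 K/W
Q = ΔT/R_total = 387/0.09778

Q ≈ 3960 W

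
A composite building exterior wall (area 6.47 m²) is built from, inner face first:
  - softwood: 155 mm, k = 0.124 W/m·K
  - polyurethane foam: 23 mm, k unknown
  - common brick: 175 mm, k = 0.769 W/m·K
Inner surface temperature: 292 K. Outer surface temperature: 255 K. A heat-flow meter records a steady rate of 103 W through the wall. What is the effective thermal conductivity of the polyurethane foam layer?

Series thermal resistances:
R_softwood = L/(kA) = 0.155/(0.124×6.47) = 0.1932 K/W
R_common brick = L/(kA) = 0.175/(0.769×6.47) = 0.03517 K/W
Sum of known resistances R_other = 0.2284 K/W
Total R = ΔT/Q = 37/103 = 0.3592 K/W
R_polyurethane foam = R_total − R_other = 0.1309 K/W
k = L/(R·A) = 0.023/(0.1309×6.47)

k ≈ 0.0272 W/(m·K)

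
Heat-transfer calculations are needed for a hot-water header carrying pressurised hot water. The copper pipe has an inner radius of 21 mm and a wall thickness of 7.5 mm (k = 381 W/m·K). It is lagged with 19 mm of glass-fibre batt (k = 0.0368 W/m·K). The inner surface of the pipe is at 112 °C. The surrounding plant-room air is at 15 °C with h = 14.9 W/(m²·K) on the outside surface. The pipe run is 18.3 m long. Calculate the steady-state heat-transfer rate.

Q ≈ 729 W

Per-layer cylindrical resistances, series-summed:
R_copper pipe wall = ln(28.5/21)/(2π×381×18.3) = 6.971×10^-6 K/W
R_glass-fibre batt = ln(47.5/28.5)/(2π×0.0368×18.3) = 0.1207 K/W
R_outer film = 1/(h_o·2πr_oL) = 1/(14.9×2π×0.0475×18.3) = 0.01229 K/W
R_total = 0.133 K/W
Q = ΔT/R_total = 97/0.133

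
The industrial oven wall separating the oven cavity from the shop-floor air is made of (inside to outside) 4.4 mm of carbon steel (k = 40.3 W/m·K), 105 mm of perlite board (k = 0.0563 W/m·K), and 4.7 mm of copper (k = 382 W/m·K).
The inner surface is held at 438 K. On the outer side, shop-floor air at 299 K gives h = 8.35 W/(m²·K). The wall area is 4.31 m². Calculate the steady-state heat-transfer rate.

Treating each layer as a thermal resistance in series:
R_carbon steel = L/(kA) = 0.0044/(40.3×4.31) = 2.533×10^-5 K/W
R_perlite board = L/(kA) = 0.105/(0.0563×4.31) = 0.4327 K/W
R_copper = L/(kA) = 0.0047/(382×4.31) = 2.855×10^-6 K/W
R_outer film = 1/(h_o·A) = 1/(8.35×4.31) = 0.02779 K/W
R_total = 0.4605 K/W
Q = ΔT / R_total = 139 / 0.4605

Q ≈ 302 W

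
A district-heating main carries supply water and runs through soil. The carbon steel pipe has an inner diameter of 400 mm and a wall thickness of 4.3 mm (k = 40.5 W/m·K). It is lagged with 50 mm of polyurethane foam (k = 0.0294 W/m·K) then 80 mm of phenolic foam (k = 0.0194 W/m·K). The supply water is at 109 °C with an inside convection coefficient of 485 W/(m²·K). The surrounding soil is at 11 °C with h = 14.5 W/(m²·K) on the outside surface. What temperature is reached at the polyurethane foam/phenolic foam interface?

Cylindrical conduction, so R = ln(r₂/r₁)/(2πkL) per layer, in series:
R_inner film = 1/(h_i·2πr₁L) = 1/(485×2π×0.2×1) = 0.001641 K/W
R_carbon steel pipe wall = ln(204.3/200)/(2π×40.5×1) = 8.359×10^-5 K/W
R_polyurethane foam = ln(254.3/204.3)/(2π×0.0294×1) = 1.185 K/W
R_phenolic foam = ln(334.3/254.3)/(2π×0.0194×1) = 2.244 K/W
R_outer film = 1/(h_o·2πr_oL) = 1/(14.5×2π×0.3343×1) = 0.03283 K/W
R_total = 3.464 K/W
Q = ΔT/R_total = 98/3.464
Q = 28.3 W/m
T_interface = T_inner − Q·ΣR(inner→interface) = 109 − 28.3×1.187

T ≈ 75.4 °C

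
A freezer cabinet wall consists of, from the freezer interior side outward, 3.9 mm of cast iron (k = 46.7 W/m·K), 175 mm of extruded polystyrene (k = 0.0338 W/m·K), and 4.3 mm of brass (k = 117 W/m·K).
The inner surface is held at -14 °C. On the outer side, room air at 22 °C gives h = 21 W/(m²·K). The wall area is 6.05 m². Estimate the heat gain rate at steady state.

Q ≈ 41.7 W

Model the wall as resistances in series:
R_cast iron = L/(kA) = 0.0039/(46.7×6.05) = 1.38×10^-5 K/W
R_extruded polystyrene = L/(kA) = 0.175/(0.0338×6.05) = 0.8558 K/W
R_brass = L/(kA) = 0.0043/(117×6.05) = 6.075×10^-6 K/W
R_outer film = 1/(h_o·A) = 1/(21×6.05) = 0.007871 K/W
R_total = 0.8637 K/W
Q = ΔT / R_total = 36 / 0.8637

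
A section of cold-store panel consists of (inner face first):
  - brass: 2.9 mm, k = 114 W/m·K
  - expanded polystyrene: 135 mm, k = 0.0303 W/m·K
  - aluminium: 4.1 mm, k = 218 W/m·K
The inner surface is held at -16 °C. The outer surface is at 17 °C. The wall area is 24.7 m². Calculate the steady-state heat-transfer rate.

Treating each layer as a thermal resistance in series:
R_brass = L/(kA) = 0.0029/(114×24.7) = 1.03×10^-6 K/W
R_expanded polystyrene = L/(kA) = 0.135/(0.0303×24.7) = 0.1804 K/W
R_aluminium = L/(kA) = 0.0041/(218×24.7) = 7.614×10^-7 K/W
R_total = 0.1804 K/W
Q = ΔT / R_total = 33 / 0.1804

Q ≈ 183 W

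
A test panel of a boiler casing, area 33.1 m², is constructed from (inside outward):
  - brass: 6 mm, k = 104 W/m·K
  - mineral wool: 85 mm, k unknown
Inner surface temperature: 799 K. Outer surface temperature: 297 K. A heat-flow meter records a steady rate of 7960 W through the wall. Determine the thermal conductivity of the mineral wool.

Treating each layer as a thermal resistance in series:
R_brass = L/(kA) = 0.006/(104×33.1) = 1.743×10^-6 K/W
Sum of known resistances R_other = 1.743×10^-6 K/W
Total R = ΔT/Q = 502/7960 = 0.06307 K/W
R_mineral wool = R_total − R_other = 0.06306 K/W
k = L/(R·A) = 0.085/(0.06306×33.1)

k ≈ 0.0407 W/(m·K)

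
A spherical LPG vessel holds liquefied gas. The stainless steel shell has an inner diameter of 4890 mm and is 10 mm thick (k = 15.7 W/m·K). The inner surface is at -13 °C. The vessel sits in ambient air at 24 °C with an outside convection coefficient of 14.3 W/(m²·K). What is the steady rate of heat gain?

For a spherical shell R = (1/r₁ − 1/r₂)/(4πk); film R = 1/(h·4πr²). In series:
R_stainless steel shell = (1/2.445 − 1/2.455)/(4π×15.7) = 8.444×10^-6 K/W
R_outer film = 1/(h·4πr_o²) = 1/(14.3×4π×2.455²) = 9.233×10^-4 K/W
R_total = 9.318×10^-4 K/W
Q = ΔT/R_total = 37/9.318×10^-4

Q ≈ 39700 W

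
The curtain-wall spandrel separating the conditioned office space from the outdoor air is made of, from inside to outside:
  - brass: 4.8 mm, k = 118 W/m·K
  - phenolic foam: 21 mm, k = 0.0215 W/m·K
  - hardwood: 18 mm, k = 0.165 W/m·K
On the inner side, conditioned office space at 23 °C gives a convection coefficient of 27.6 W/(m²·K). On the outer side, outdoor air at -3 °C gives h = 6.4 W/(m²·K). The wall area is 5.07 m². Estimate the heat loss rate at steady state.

Q ≈ 103 W

Using the resistance-network approach (series):
R_inner film = 1/(h_i·A) = 1/(27.6×5.07) = 0.007146 K/W
R_brass = L/(kA) = 0.0048/(118×5.07) = 8.023×10^-6 K/W
R_phenolic foam = L/(kA) = 0.021/(0.0215×5.07) = 0.1927 K/W
R_hardwood = L/(kA) = 0.018/(0.165×5.07) = 0.02152 K/W
R_outer film = 1/(h_o·A) = 1/(6.4×5.07) = 0.03082 K/W
R_total = 0.2521 K/W
Q = ΔT / R_total = 26 / 0.2521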